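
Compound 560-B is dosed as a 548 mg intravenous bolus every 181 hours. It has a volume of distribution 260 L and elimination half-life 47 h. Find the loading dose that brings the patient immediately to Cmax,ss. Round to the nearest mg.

589 mg

f = (1/2)^(181/47) ≈ 0.069297; accumulation ratio R = 1/(1−f) ≈ 1.07446.
Loading dose to hit Cmax,ss on first dose: D_load = D_maint·R ≈ 548 × 1.07446 ≈ 588.80 mg.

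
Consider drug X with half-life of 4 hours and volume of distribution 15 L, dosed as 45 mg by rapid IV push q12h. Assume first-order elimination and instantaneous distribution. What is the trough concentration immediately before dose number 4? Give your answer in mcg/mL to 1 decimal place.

0.4 mcg/mL

f = (1/2)^(τ/t½) = (1/2)^(12/4) ≈ 0.1250.
C₀ = D/Vd = 45/15 ≈ 3.000 mcg/mL.
Before the 4th dose, 3 doses have been given. Superposition: Cmin = C₀·(f + f² + … + f^3).
≈ 3.000 × (0.1250 + 0.0156 + 0.0020) ≈ 3.000 × 0.1426 ≈ 0.428 mcg/mL.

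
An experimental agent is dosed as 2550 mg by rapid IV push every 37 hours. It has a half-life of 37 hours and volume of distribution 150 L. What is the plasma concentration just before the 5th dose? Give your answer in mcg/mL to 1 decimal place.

f = (1/2)^(τ/t½) = (1/2)^(37/37) ≈ 0.5000.
C₀ = D/Vd = 2550/150 ≈ 17.000 mcg/mL.
Before the 5th dose, 4 doses have been given. Superposition: Cmin = C₀·(f + f² + … + f^4).
≈ 17.000 × (0.5000 + 0.2500 + 0.1250 + 0.0625) ≈ 17.000 × 0.9375 ≈ 15.938 mcg/mL.

15.9 mcg/mL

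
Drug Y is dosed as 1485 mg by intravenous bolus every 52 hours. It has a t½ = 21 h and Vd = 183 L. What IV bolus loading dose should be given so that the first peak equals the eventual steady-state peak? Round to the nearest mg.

f = (1/2)^(52/21) ≈ 0.179718; accumulation ratio R = 1/(1−f) ≈ 1.21909.
Loading dose to hit Cmax,ss on first dose: D_load = D_maint·R ≈ 1485 × 1.21909 ≈ 1810.35 mg.

1810 mg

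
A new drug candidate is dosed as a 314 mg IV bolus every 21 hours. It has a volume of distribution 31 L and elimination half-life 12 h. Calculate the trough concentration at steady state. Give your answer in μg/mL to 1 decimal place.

τ/t½ = 21/12 ≈ 1.75, so fraction remaining f = (1/2)^(21/12) ≈ 0.2973.
Accumulation ratio R = 1/(1 − f) ≈ 1/0.7027 ≈ 1.4231.
Each bolus raises the concentration by D/Vd = 314/31 ≈ 10.129 μg/mL.
Cmax,ss = C₀/(1 − f) ≈ 10.129/0.7027 ≈ 14.414 μg/mL.
Steady-state trough Cmin,ss = Cmax,ss·f ≈ 14.414 × 0.2973 ≈ 4.285 μg/mL.

4.3 μg/mL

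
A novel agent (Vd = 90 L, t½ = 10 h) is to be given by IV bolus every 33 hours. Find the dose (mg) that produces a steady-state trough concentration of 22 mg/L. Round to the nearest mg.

17521 mg

τ/t½ = 33/10 ≈ 3.3, so f = (1/2)^(33/10) ≈ 0.101532.
Cmin,ss = (D/Vd)·f/(1−f), so D = Cmin,ss·Vd·(1−f)/f.
D = 22 × 90 × (1−f)/f ≈ 22 × 90 × 8.84911 ≈ 17521.24 mg.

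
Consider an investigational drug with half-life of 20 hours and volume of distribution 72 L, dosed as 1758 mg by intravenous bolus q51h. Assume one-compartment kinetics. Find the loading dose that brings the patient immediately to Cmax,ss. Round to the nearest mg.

2120 mg

f = (1/2)^(51/20) ≈ 0.170755; accumulation ratio R = 1/(1−f) ≈ 1.20592.
Loading dose to hit Cmax,ss on first dose: D_load = D_maint·R ≈ 1758 × 1.20592 ≈ 2120.01 mg.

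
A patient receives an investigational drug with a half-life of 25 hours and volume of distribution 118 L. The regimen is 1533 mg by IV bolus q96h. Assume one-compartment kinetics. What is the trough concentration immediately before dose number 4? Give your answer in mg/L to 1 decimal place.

1.0 mg/L

f = (1/2)^(τ/t½) = (1/2)^(96/25) ≈ 0.0698.
C₀ = D/Vd = 1533/118 ≈ 12.992 mg/L.
Before the 4th dose, 3 doses have been given. Superposition: Cmin = C₀·(f + f² + … + f^3).
≈ 12.992 × (0.0698 + 0.0049 + 0.0003) ≈ 12.992 × 0.0750 ≈ 0.974 mg/L.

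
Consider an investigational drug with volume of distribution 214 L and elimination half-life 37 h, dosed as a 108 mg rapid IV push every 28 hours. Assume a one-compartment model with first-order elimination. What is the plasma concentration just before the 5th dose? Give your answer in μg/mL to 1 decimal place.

f = (1/2)^(τ/t½) = (1/2)^(28/37) ≈ 0.5918.
C₀ = D/Vd = 108/214 ≈ 0.505 μg/mL.
Before the 5th dose, 4 doses have been given. Superposition: Cmin = C₀·(f + f² + … + f^4).
≈ 0.505 × (0.5918 + 0.3502 + 0.2073 + 0.1227) ≈ 0.505 × 1.2720 ≈ 0.642 μg/mL.

0.6 μg/mL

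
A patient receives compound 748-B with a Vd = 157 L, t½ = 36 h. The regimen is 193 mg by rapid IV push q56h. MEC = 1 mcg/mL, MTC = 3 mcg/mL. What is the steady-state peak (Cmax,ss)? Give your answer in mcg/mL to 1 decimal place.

τ/t½ = 56/36 ≈ 1.5556, so fraction remaining f = (1/2)^(56/36) ≈ 0.3402.
At steady state, accumulation factor R = 1/(1 − e^(−kτ)) ≈ 1.5156.
Single-dose peak C₀ = D/Vd = 193/157 ≈ 1.229 mcg/mL.
Cmax,ss = C₀/(1 − f) ≈ 1.229/0.6598 ≈ 1.863 mcg/mL.
Peak 1.9 mcg/mL vs MTC 3 mcg/mL: below toxic threshold.

1.9 mcg/mL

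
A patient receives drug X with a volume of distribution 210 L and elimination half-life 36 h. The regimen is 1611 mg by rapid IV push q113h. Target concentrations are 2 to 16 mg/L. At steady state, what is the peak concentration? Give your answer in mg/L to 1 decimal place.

k = ln2/t½ = ln2/36 ≈ 0.019254 h⁻¹; fraction remaining f = e^(−kτ) = e^(−0.019254×113) ≈ 0.1135.
At steady state, accumulation factor R = 1/(1 − e^(−kτ)) ≈ 1.1280.
Single-dose peak C₀ = D/Vd = 1611/210 ≈ 7.671 mg/L.
Steady-state peak Cmax,ss = C₀·R ≈ 7.671 × 1.1280 ≈ 8.653 mg/L.
Peak 8.7 mg/L vs MTC 16 mg/L: below toxic threshold.

8.7 mg/L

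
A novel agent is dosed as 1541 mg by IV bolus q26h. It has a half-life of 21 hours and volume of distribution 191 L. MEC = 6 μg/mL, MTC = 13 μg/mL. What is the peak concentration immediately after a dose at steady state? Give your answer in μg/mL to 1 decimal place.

Over one 26-h interval, 26/21 ≈ 1.2381 half-lives elapse, leaving f ≈ 0.4239 of each dose.
Accumulation ratio R = 1/(1 − f) ≈ 1/0.5761 ≈ 1.7358.
Each bolus raises the concentration by D/Vd = 1541/191 ≈ 8.068 μg/mL.
Steady-state peak Cmax,ss = C₀·R ≈ 8.068 × 1.7358 ≈ 14.004 μg/mL.
Peak 14.0 μg/mL vs MTC 13 μg/mL: exceeds toxic threshold.

14.0 μg/mL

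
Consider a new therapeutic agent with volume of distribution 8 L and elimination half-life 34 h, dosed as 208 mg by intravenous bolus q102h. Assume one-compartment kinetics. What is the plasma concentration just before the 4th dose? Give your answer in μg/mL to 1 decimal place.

f = (1/2)^(τ/t½) = (1/2)^(102/34) ≈ 0.1250.
C₀ = D/Vd = 208/8 ≈ 26.000 μg/mL.
Before the 4th dose, 3 doses have been given. Superposition: Cmin = C₀·(f + f² + … + f^3).
≈ 26.000 × (0.1250 + 0.0156 + 0.0020) ≈ 26.000 × 0.1426 ≈ 3.708 μg/mL.

3.7 μg/mL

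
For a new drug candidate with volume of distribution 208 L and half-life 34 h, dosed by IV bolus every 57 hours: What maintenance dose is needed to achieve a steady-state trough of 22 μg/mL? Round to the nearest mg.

τ/t½ = 57/34 ≈ 1.6765, so f = (1/2)^(57/34) ≈ 0.312847.
Cmin,ss = (D/Vd)·f/(1−f), so D = Cmin,ss·Vd·(1−f)/f.
D = 22 × 208 × (1−f)/f ≈ 22 × 208 × 2.19645 ≈ 10050.96 mg.

10051 mg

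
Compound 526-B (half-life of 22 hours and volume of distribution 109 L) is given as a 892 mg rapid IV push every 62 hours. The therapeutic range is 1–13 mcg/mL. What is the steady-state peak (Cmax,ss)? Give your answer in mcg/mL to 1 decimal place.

9.5 mcg/mL

τ/t½ = 62/22 ≈ 2.8182, so fraction remaining f = (1/2)^(62/22) ≈ 0.1418.
Accumulation ratio R = 1/(1 − f) ≈ 1/0.8582 ≈ 1.1652.
Single-dose peak C₀ = D/Vd = 892/109 ≈ 8.183 mcg/mL.
Cmax,ss = C₀/(1 − f) ≈ 8.183/0.8582 ≈ 9.535 mcg/mL.
Peak 9.5 mcg/mL vs MTC 13 mcg/mL: below toxic threshold.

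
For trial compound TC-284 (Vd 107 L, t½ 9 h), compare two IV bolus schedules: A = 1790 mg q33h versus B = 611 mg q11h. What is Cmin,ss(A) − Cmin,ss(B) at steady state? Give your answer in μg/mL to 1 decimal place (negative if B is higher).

-2.9 μg/mL

Regimen A: f = (1/2)^(33/9) ≈ 0.0787; Cmin,ss = (1790/107)·f/(1−f) ≈ 1.429 μg/mL.
Regimen B: f = (1/2)^(11/9) ≈ 0.4286; Cmin,ss = (611/107)·f/(1−f) ≈ 4.283 μg/mL.
Difference ≈ 1.429 − 4.283 ≈ -2.854 μg/mL.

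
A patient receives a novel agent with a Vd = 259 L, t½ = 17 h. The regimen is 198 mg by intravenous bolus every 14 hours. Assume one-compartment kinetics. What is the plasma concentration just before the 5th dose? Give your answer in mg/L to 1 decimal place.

f = (1/2)^(τ/t½) = (1/2)^(14/17) ≈ 0.5651.
C₀ = D/Vd = 198/259 ≈ 0.764 mg/L.
Before the 5th dose, 4 doses have been given. Superposition: Cmin = C₀·(f + f² + … + f^4).
≈ 0.764 × (0.5651 + 0.3193 + 0.1805 + 0.1020) ≈ 0.764 × 1.1669 ≈ 0.892 mg/L.

0.9 mg/L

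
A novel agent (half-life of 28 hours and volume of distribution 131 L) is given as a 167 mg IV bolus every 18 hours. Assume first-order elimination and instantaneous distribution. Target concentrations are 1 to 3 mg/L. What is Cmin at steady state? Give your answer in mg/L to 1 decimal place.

k = ln2/t½ = ln2/28 ≈ 0.024755 h⁻¹; fraction remaining f = e^(−kτ) = e^(−0.024755×18) ≈ 0.6404.
Each bolus raises the concentration by D/Vd = 167/131 ≈ 1.275 mg/L.
Steady-state trough Cmin,ss = C₀·f/(1−f) ≈ 1.275 × 0.6404/0.3596 ≈ 2.271 mg/L.
Trough 2.3 mg/L vs MEC 1 mg/L: adequate.

2.3 mg/L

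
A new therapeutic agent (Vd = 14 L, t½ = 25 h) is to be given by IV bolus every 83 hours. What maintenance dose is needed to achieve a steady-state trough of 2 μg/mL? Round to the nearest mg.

252 mg

τ/t½ = 83/25 ≈ 3.32, so f = (1/2)^(83/25) ≈ 0.100134.
Cmin,ss = (D/Vd)·f/(1−f), so D = Cmin,ss·Vd·(1−f)/f.
D = 2 × 14 × (1−f)/f ≈ 2 × 14 × 8.98662 ≈ 251.63 mg.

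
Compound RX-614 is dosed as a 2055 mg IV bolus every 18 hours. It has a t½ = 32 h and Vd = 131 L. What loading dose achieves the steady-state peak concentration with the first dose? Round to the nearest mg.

f = (1/2)^(18/32) ≈ 0.677128; accumulation ratio R = 1/(1−f) ≈ 3.09720.
Loading dose to hit Cmax,ss on first dose: D_load = D_maint·R ≈ 2055 × 3.09720 ≈ 6364.75 mg.

6365 mg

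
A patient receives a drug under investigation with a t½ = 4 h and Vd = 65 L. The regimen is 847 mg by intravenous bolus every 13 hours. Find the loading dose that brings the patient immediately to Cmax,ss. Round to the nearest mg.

f = (1/2)^(13/4) ≈ 0.105112; accumulation ratio R = 1/(1−f) ≈ 1.11746.
Loading dose to hit Cmax,ss on first dose: D_load = D_maint·R ≈ 847 × 1.11746 ≈ 946.49 mg.

946 mg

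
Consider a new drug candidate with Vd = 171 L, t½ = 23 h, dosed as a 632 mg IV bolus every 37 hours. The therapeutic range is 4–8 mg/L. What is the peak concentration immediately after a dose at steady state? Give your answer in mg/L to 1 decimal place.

5.5 mg/L

k = ln2/t½ = ln2/23 ≈ 0.030137 h⁻¹; fraction remaining f = e^(−kτ) = e^(−0.030137×37) ≈ 0.3279.
Accumulation ratio R = 1/(1 − f) ≈ 1/0.6721 ≈ 1.4879.
Single-dose peak C₀ = D/Vd = 632/171 ≈ 3.696 mg/L.
Cmax,ss = C₀/(1 − f) ≈ 3.696/0.6721 ≈ 5.499 mg/L.
Peak 5.5 mg/L vs MTC 8 mg/L: below toxic threshold.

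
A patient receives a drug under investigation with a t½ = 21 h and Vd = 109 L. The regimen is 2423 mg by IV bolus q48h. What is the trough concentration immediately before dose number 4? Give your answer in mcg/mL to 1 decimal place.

5.7 mcg/mL

f = (1/2)^(τ/t½) = (1/2)^(48/21) ≈ 0.2051.
C₀ = D/Vd = 2423/109 ≈ 22.229 mcg/mL.
Before the 4th dose, 3 doses have been given. Superposition: Cmin = C₀·(f + f² + … + f^3).
≈ 22.229 × (0.2051 + 0.0421 + 0.0086) ≈ 22.229 × 0.2558 ≈ 5.686 mcg/mL.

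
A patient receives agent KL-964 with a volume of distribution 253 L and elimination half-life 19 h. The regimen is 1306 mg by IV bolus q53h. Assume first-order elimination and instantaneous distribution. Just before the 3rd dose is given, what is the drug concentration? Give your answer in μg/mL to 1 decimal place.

f = (1/2)^(τ/t½) = (1/2)^(53/19) ≈ 0.1446.
C₀ = D/Vd = 1306/253 ≈ 5.162 μg/mL.
Before the 3rd dose, 2 doses have been given. Superposition: Cmin = C₀·(f + f²).
≈ 5.162 × (0.1446 + 0.0209) ≈ 5.162 × 0.1655 ≈ 0.854 μg/mL.

0.9 μg/mL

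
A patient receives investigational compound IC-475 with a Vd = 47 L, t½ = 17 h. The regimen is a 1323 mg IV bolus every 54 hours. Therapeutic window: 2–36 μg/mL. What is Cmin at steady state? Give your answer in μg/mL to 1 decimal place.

k = ln2/t½ = ln2/17 ≈ 0.040773 h⁻¹; fraction remaining f = e^(−kτ) = e^(−0.040773×54) ≈ 0.1106.
At steady state, accumulation factor R = 1/(1 − e^(−kτ)) ≈ 1.1244.
Each bolus raises the concentration by D/Vd = 1323/47 ≈ 28.149 μg/mL.
Cmax,ss = C₀/(1 − f) ≈ 28.149/0.8894 ≈ 31.649 μg/mL.
Steady-state trough Cmin,ss = Cmax,ss·f ≈ 31.649 × 0.1106 ≈ 3.500 μg/mL.
Trough 3.5 μg/mL vs MEC 2 μg/mL: adequate.

3.5 μg/mL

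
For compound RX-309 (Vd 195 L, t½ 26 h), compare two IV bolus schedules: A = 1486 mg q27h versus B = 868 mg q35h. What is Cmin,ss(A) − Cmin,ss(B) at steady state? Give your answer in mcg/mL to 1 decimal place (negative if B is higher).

4.3 mcg/mL

Regimen A: f = (1/2)^(27/26) ≈ 0.4868; Cmin,ss = (1486/195)·f/(1−f) ≈ 7.228 mcg/mL.
Regimen B: f = (1/2)^(35/26) ≈ 0.3933; Cmin,ss = (868/195)·f/(1−f) ≈ 2.886 mcg/mL.
Difference ≈ 7.228 − 2.886 ≈ 4.342 mcg/mL.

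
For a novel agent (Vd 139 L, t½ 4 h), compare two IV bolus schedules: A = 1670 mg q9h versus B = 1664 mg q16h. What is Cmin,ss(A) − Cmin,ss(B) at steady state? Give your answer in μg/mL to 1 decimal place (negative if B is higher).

Regimen A: f = (1/2)^(9/4) ≈ 0.2102; Cmin,ss = (1670/139)·f/(1−f) ≈ 3.198 μg/mL.
Regimen B: f = (1/2)^(16/4) ≈ 0.0625; Cmin,ss = (1664/139)·f/(1−f) ≈ 0.798 μg/mL.
Difference ≈ 3.198 − 0.798 ≈ 2.400 μg/mL.

2.4 μg/mL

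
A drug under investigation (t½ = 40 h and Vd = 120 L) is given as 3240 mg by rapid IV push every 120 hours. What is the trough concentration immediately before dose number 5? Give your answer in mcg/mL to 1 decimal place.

3.9 mcg/mL

f = (1/2)^(τ/t½) = (1/2)^(120/40) ≈ 0.1250.
C₀ = D/Vd = 3240/120 ≈ 27.000 mcg/mL.
Before the 5th dose, 4 doses have been given. Superposition: Cmin = C₀·(f + f² + … + f^4).
≈ 27.000 × (0.1250 + 0.0156 + 0.0020 + 0.0002) ≈ 27.000 × 0.1428 ≈ 3.856 mcg/mL.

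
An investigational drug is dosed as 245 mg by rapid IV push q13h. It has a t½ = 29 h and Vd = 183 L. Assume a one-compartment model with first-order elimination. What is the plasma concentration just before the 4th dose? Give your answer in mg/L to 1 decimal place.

f = (1/2)^(τ/t½) = (1/2)^(13/29) ≈ 0.7329.
C₀ = D/Vd = 245/183 ≈ 1.339 mg/L.
Before the 4th dose, 3 doses have been given. Superposition: Cmin = C₀·(f + f² + … + f^3).
≈ 1.339 × (0.7329 + 0.5371 + 0.3937) ≈ 1.339 × 1.6637 ≈ 2.228 mg/L.

2.2 mg/L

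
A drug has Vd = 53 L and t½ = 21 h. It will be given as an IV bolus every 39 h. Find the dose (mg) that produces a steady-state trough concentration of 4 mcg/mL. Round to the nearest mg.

556 mg

τ/t½ = 39/21 ≈ 1.8571, so f = (1/2)^(39/21) ≈ 0.276022.
Cmin,ss = (D/Vd)·f/(1−f), so D = Cmin,ss·Vd·(1−f)/f.
D = 4 × 53 × (1−f)/f ≈ 4 × 53 × 2.62290 ≈ 556.05 mg.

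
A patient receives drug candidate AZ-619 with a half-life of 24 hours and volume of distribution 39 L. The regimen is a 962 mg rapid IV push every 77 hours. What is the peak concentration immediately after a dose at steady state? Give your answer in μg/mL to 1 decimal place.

τ/t½ = 77/24 ≈ 3.2083, so fraction remaining f = (1/2)^(77/24) ≈ 0.1082.
At steady state, accumulation factor R = 1/(1 − e^(−kτ)) ≈ 1.1213.
Each bolus raises the concentration by D/Vd = 962/39 ≈ 24.667 μg/mL.
Steady-state peak Cmax,ss = C₀·R ≈ 24.667 × 1.1213 ≈ 27.659 μg/mL.

27.7 μg/mL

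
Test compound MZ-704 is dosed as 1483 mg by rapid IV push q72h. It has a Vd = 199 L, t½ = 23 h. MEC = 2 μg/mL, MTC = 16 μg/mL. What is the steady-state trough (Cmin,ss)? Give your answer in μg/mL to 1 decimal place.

τ/t½ = 72/23 ≈ 3.1304, so fraction remaining f = (1/2)^(72/23) ≈ 0.1142.
Accumulation ratio R = 1/(1 − f) ≈ 1/0.8858 ≈ 1.1289.
Single-dose peak C₀ = D/Vd = 1483/199 ≈ 7.452 μg/mL.
Steady-state peak Cmax,ss = C₀·R ≈ 7.452 × 1.1289 ≈ 8.413 μg/mL.
One interval later, Cmin,ss = Cmax,ss·e^(−kτ) ≈ 8.413 × 0.1142 ≈ 0.961 μg/mL.
Trough 1.0 μg/mL vs MEC 2 μg/mL: subtherapeutic.

1.0 μg/mL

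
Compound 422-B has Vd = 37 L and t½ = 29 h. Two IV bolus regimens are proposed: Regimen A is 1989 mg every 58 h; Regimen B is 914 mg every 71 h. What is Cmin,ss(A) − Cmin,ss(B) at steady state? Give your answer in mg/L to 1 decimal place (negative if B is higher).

Regimen A: f = (1/2)^(58/29) ≈ 0.2500; Cmin,ss = (1989/37)·f/(1−f) ≈ 17.919 mg/L.
Regimen B: f = (1/2)^(71/29) ≈ 0.1832; Cmin,ss = (914/37)·f/(1−f) ≈ 5.541 mg/L.
Difference ≈ 17.919 − 5.541 ≈ 12.378 mg/L.

12.4 mg/L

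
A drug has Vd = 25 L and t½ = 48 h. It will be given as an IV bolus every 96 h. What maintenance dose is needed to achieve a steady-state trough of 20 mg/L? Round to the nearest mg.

1500 mg

τ/t½ = 96/48 ≈ 2, so f = (1/2)^(96/48) ≈ 0.250000.
Cmin,ss = (D/Vd)·f/(1−f), so D = Cmin,ss·Vd·(1−f)/f.
D = 20 × 25 × (1−f)/f ≈ 20 × 25 × 3.00000 ≈ 1500.00 mg.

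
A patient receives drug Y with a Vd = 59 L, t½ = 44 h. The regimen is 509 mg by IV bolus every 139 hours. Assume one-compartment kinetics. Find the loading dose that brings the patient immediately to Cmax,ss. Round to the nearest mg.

573 mg

f = (1/2)^(139/44) ≈ 0.111949; accumulation ratio R = 1/(1−f) ≈ 1.12606.
Loading dose to hit Cmax,ss on first dose: D_load = D_maint·R ≈ 509 × 1.12606 ≈ 573.16 mg.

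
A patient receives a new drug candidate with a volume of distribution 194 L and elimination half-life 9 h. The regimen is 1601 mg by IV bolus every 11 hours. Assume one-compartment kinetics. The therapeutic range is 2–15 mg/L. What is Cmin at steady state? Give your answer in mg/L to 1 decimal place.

τ/t½ = 11/9 ≈ 1.2222, so fraction remaining f = (1/2)^(11/9) ≈ 0.4286.
At steady state, accumulation factor R = 1/(1 − e^(−kτ)) ≈ 1.7501.
Each bolus raises the concentration by D/Vd = 1601/194 ≈ 8.253 mg/L.
Steady-state peak Cmax,ss = C₀·R ≈ 8.253 × 1.7501 ≈ 14.444 mg/L.
One interval later, Cmin,ss = Cmax,ss·e^(−kτ) ≈ 14.444 × 0.4286 ≈ 6.191 mg/L.
Trough 6.2 mg/L vs MEC 2 mg/L: adequate.

6.2 mg/L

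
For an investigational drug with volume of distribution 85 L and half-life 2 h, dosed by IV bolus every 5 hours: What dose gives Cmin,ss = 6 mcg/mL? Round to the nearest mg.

τ/t½ = 5/2 ≈ 2.5, so f = (1/2)^(5/2) ≈ 0.176777.
Cmin,ss = (D/Vd)·f/(1−f), so D = Cmin,ss·Vd·(1−f)/f.
D = 6 × 85 × (1−f)/f ≈ 6 × 85 × 4.65684 ≈ 2374.99 mg.

2375 mg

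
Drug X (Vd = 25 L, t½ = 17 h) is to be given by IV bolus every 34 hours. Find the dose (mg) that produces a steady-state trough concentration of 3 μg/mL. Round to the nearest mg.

τ/t½ = 34/17 ≈ 2, so f = (1/2)^(34/17) ≈ 0.250000.
Cmin,ss = (D/Vd)·f/(1−f), so D = Cmin,ss·Vd·(1−f)/f.
D = 3 × 25 × (1−f)/f ≈ 3 × 25 × 3.00000 ≈ 225.00 mg.

225 mg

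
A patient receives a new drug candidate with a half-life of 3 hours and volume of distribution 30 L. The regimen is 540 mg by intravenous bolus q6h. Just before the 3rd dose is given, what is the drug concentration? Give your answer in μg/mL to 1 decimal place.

5.6 μg/mL

f = (1/2)^(τ/t½) = (1/2)^(6/3) ≈ 0.2500.
C₀ = D/Vd = 540/30 ≈ 18.000 μg/mL.
Before the 3rd dose, 2 doses have been given. Superposition: Cmin = C₀·(f + f²).
≈ 18.000 × (0.2500 + 0.0625) ≈ 18.000 × 0.3125 ≈ 5.625 μg/mL.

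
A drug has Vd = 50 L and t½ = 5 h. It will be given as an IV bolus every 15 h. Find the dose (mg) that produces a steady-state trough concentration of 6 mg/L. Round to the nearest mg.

2100 mg

τ/t½ = 15/5 ≈ 3, so f = (1/2)^(15/5) ≈ 0.125000.
Cmin,ss = (D/Vd)·f/(1−f), so D = Cmin,ss·Vd·(1−f)/f.
D = 6 × 50 × (1−f)/f ≈ 6 × 50 × 7.00000 ≈ 2100.00 mg.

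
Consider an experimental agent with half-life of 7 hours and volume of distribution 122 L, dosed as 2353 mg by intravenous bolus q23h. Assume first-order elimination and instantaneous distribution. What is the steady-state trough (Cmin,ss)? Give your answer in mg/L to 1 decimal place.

k = ln2/t½ = ln2/7 ≈ 0.099021 h⁻¹; fraction remaining f = e^(−kτ) = e^(−0.099021×23) ≈ 0.1025.
At steady state, accumulation factor R = 1/(1 − e^(−kτ)) ≈ 1.1142.
Each bolus raises the concentration by D/Vd = 2353/122 ≈ 19.287 mg/L.
Cmax,ss = C₀/(1 − f) ≈ 19.287/0.8975 ≈ 21.490 mg/L.
Steady-state trough Cmin,ss = Cmax,ss·f ≈ 21.490 × 0.1025 ≈ 2.203 mg/L.

2.2 mg/L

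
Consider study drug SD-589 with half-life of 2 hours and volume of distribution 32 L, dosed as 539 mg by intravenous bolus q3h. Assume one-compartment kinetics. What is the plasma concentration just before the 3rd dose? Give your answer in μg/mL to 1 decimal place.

8.1 μg/mL

f = (1/2)^(τ/t½) = (1/2)^(3/2) ≈ 0.3536.
C₀ = D/Vd = 539/32 ≈ 16.844 μg/mL.
Before the 3rd dose, 2 doses have been given. Superposition: Cmin = C₀·(f + f²).
≈ 16.844 × (0.3536 + 0.1250) ≈ 16.844 × 0.4786 ≈ 8.062 μg/mL.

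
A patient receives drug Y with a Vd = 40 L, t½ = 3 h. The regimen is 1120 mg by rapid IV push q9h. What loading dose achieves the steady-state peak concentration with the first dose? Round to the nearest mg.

f = (1/2)^(9/3) ≈ 0.125000; accumulation ratio R = 1/(1−f) ≈ 1.14286.
Loading dose to hit Cmax,ss on first dose: D_load = D_maint·R ≈ 1120 × 1.14286 ≈ 1280.00 mg.

1280 mg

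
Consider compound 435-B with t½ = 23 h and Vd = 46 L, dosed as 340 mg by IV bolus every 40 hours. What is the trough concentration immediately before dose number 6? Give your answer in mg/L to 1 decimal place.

f = (1/2)^(τ/t½) = (1/2)^(40/23) ≈ 0.2996.
C₀ = D/Vd = 340/46 ≈ 7.391 mg/L.
Before the 6th dose, 5 doses have been given. Superposition: Cmin = C₀·(f + f² + … + f^5).
≈ 7.391 × (0.2996 + 0.0898 + 0.0269 + 0.0081 + 0.0024) ≈ 7.391 × 0.4268 ≈ 3.154 mg/L.

3.2 mg/L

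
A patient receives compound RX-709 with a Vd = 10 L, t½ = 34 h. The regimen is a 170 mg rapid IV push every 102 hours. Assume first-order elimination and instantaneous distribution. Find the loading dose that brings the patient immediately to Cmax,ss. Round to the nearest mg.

194 mg

f = (1/2)^(102/34) ≈ 0.125000; accumulation ratio R = 1/(1−f) ≈ 1.14286.
Loading dose to hit Cmax,ss on first dose: D_load = D_maint·R ≈ 170 × 1.14286 ≈ 194.29 mg.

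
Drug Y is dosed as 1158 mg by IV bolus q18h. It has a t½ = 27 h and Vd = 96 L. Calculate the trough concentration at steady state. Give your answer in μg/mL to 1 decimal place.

20.5 μg/mL

Over one 18-h interval, 18/27 ≈ 0.66667 half-lives elapse, leaving f ≈ 0.6300 of each dose.
Accumulation ratio R = 1/(1 − f) ≈ 1/0.3700 ≈ 2.7027.
Each bolus raises the concentration by D/Vd = 1158/96 ≈ 12.062 μg/mL.
Steady-state peak Cmax,ss = C₀·R ≈ 12.062 × 2.7027 ≈ 32.600 μg/mL.
One interval later, Cmin,ss = Cmax,ss·e^(−kτ) ≈ 32.600 × 0.6300 ≈ 20.538 μg/mL.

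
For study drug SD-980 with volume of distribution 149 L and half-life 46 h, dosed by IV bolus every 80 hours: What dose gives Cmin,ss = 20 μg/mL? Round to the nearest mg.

6968 mg

τ/t½ = 80/46 ≈ 1.7391, so f = (1/2)^(80/46) ≈ 0.299550.
Cmin,ss = (D/Vd)·f/(1−f), so D = Cmin,ss·Vd·(1−f)/f.
D = 20 × 149 × (1−f)/f ≈ 20 × 149 × 2.33834 ≈ 6968.25 mg.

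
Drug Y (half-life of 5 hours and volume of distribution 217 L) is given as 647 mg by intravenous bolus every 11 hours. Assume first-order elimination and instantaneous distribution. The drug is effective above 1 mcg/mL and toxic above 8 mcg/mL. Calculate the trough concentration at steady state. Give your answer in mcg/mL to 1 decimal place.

0.8 mcg/mL

k = ln2/t½ = ln2/5 ≈ 0.138629 h⁻¹; fraction remaining f = e^(−kτ) = e^(−0.138629×11) ≈ 0.2176.
Accumulation ratio R = 1/(1 − f) ≈ 1/0.7824 ≈ 1.2781.
Each bolus raises the concentration by D/Vd = 647/217 ≈ 2.982 mcg/mL.
Cmax,ss = C₀/(1 − f) ≈ 2.982/0.7824 ≈ 3.811 mcg/mL.
Steady-state trough Cmin,ss = Cmax,ss·f ≈ 3.811 × 0.2176 ≈ 0.829 mcg/mL.
Trough 0.8 mcg/mL vs MEC 1 mcg/mL: subtherapeutic.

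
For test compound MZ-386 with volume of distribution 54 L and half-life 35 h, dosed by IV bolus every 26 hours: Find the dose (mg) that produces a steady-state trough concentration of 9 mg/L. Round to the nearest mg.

327 mg

τ/t½ = 26/35 ≈ 0.74286, so f = (1/2)^(26/35) ≈ 0.597555.
Cmin,ss = (D/Vd)·f/(1−f), so D = Cmin,ss·Vd·(1−f)/f.
D = 9 × 54 × (1−f)/f ≈ 9 × 54 × 0.67349 ≈ 327.32 mg.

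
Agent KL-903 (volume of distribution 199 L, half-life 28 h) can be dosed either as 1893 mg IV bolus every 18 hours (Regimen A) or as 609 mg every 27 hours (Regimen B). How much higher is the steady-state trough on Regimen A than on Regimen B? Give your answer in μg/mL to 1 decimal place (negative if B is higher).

13.7 μg/mL

Regimen A: f = (1/2)^(18/28) ≈ 0.6404; Cmin,ss = (1893/199)·f/(1−f) ≈ 16.941 μg/mL.
Regimen B: f = (1/2)^(27/28) ≈ 0.5125; Cmin,ss = (609/199)·f/(1−f) ≈ 3.217 μg/mL.
Difference ≈ 16.941 − 3.217 ≈ 13.724 μg/mL.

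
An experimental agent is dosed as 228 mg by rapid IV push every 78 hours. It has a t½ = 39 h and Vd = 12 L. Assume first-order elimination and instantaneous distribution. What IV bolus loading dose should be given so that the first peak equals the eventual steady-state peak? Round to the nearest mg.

304 mg

f = (1/2)^(78/39) ≈ 0.250000; accumulation ratio R = 1/(1−f) ≈ 1.33333.
Loading dose to hit Cmax,ss on first dose: D_load = D_maint·R ≈ 228 × 1.33333 ≈ 304.00 mg.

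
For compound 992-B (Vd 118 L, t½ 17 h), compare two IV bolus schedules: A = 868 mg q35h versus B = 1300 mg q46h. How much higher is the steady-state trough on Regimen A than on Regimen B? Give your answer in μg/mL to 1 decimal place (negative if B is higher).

0.3 μg/mL

Regimen A: f = (1/2)^(35/17) ≈ 0.2400; Cmin,ss = (868/118)·f/(1−f) ≈ 2.323 μg/mL.
Regimen B: f = (1/2)^(46/17) ≈ 0.1533; Cmin,ss = (1300/118)·f/(1−f) ≈ 1.995 μg/mL.
Difference ≈ 2.323 − 1.995 ≈ 0.328 μg/mL.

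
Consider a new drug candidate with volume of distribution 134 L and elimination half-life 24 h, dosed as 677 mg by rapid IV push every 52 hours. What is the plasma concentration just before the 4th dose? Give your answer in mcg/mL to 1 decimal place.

1.4 mcg/mL

f = (1/2)^(τ/t½) = (1/2)^(52/24) ≈ 0.2227.
C₀ = D/Vd = 677/134 ≈ 5.052 mcg/mL.
Before the 4th dose, 3 doses have been given. Superposition: Cmin = C₀·(f + f² + … + f^3).
≈ 5.052 × (0.2227 + 0.0496 + 0.0110) ≈ 5.052 × 0.2833 ≈ 1.431 mcg/mL.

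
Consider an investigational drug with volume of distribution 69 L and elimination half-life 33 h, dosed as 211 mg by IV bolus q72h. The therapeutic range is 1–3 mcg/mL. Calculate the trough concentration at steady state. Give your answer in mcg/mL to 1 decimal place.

0.9 mcg/mL

τ/t½ = 72/33 ≈ 2.1818, so fraction remaining f = (1/2)^(72/33) ≈ 0.2204.
Accumulation ratio R = 1/(1 − f) ≈ 1/0.7796 ≈ 1.2827.
Single-dose peak C₀ = D/Vd = 211/69 ≈ 3.058 mcg/mL.
Steady-state peak Cmax,ss = C₀·R ≈ 3.058 × 1.2827 ≈ 3.922 mcg/mL.
Steady-state trough Cmin,ss = Cmax,ss·f ≈ 3.922 × 0.2204 ≈ 0.864 mcg/mL.
Trough 0.9 mcg/mL vs MEC 1 mcg/mL: subtherapeutic.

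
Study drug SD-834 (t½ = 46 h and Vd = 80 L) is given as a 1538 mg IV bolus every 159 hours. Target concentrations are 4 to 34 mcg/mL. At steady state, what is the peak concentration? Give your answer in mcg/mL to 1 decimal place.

21.2 mcg/mL

k = ln2/t½ = ln2/46 ≈ 0.015068 h⁻¹; fraction remaining f = e^(−kτ) = e^(−0.015068×159) ≈ 0.0911.
At steady state, accumulation factor R = 1/(1 − e^(−kτ)) ≈ 1.1002.
Each bolus raises the concentration by D/Vd = 1538/80 ≈ 19.225 mcg/mL.
Cmax,ss = C₀/(1 − f) ≈ 19.225/0.9089 ≈ 21.152 mcg/mL.
Peak 21.2 mcg/mL vs MTC 34 mcg/mL: below toxic threshold.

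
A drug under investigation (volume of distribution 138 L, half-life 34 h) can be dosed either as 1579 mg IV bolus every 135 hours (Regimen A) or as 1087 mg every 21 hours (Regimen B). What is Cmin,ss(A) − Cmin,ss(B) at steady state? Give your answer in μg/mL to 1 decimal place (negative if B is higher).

Regimen A: f = (1/2)^(135/34) ≈ 0.0638; Cmin,ss = (1579/138)·f/(1−f) ≈ 0.780 μg/mL.
Regimen B: f = (1/2)^(21/34) ≈ 0.6517; Cmin,ss = (1087/138)·f/(1−f) ≈ 14.738 μg/mL.
Difference ≈ 0.780 − 14.738 ≈ -13.958 μg/mL.

-14.0 μg/mL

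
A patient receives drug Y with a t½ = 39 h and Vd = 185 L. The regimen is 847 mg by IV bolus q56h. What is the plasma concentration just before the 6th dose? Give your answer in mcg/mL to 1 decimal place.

2.7 mcg/mL

f = (1/2)^(τ/t½) = (1/2)^(56/39) ≈ 0.3696.
C₀ = D/Vd = 847/185 ≈ 4.578 mcg/mL.
Before the 6th dose, 5 doses have been given. Superposition: Cmin = C₀·(f + f² + … + f^5).
≈ 4.578 × (0.3696 + 0.1366 + 0.0505 + 0.0187 + 0.0069) ≈ 4.578 × 0.5823 ≈ 2.666 mcg/mL.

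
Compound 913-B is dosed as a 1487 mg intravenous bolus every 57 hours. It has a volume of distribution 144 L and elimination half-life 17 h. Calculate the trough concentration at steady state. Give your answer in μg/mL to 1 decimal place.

k = ln2/t½ = ln2/17 ≈ 0.040773 h⁻¹; fraction remaining f = e^(−kτ) = e^(−0.040773×57) ≈ 0.0979.
Each bolus raises the concentration by D/Vd = 1487/144 ≈ 10.326 μg/mL.
Steady-state trough Cmin,ss = C₀·f/(1−f) ≈ 10.326 × 0.0979/0.9021 ≈ 1.121 μg/mL.

1.1 μg/mL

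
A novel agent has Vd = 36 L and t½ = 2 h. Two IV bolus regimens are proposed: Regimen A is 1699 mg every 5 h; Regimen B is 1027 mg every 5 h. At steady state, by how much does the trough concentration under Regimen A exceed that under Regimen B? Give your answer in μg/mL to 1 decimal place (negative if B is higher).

4.0 μg/mL

Regimen A: f = (1/2)^(5/2) ≈ 0.1768; Cmin,ss = (1699/36)·f/(1−f) ≈ 10.136 μg/mL.
Regimen B: f = (1/2)^(5/2) ≈ 0.1768; Cmin,ss = (1027/36)·f/(1−f) ≈ 6.127 μg/mL.
Difference ≈ 10.136 − 6.127 ≈ 4.009 μg/mL.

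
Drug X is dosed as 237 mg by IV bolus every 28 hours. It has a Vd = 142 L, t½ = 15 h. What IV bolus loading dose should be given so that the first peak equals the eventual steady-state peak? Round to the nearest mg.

327 mg

f = (1/2)^(28/15) ≈ 0.274206; accumulation ratio R = 1/(1−f) ≈ 1.37780.
Loading dose to hit Cmax,ss on first dose: D_load = D_maint·R ≈ 237 × 1.37780 ≈ 326.54 mg.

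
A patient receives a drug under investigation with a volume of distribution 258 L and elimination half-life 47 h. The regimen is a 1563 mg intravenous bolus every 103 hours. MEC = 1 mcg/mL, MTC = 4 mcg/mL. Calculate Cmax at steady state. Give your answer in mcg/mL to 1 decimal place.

k = ln2/t½ = ln2/47 ≈ 0.014748 h⁻¹; fraction remaining f = e^(−kτ) = e^(−0.014748×103) ≈ 0.2189.
Accumulation ratio R = 1/(1 − f) ≈ 1/0.7811 ≈ 1.2802.
Single-dose peak C₀ = D/Vd = 1563/258 ≈ 6.058 mcg/mL.
Steady-state peak Cmax,ss = C₀·R ≈ 6.058 × 1.2802 ≈ 7.755 mcg/mL.
Peak 7.8 mcg/mL vs MTC 4 mcg/mL: exceeds toxic threshold.

7.8 mcg/mL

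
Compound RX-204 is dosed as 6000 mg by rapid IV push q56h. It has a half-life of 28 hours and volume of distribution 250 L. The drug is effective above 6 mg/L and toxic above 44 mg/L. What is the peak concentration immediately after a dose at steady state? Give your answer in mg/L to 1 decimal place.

τ = 56 h = 2 half-lives, so f = (1/2)^2 = 0.25.
At steady state, R = 1/(1 − 0.25) = 4/3.
Single-dose peak C₀ = D/Vd = 6000/250 = 24 mg/L.
Steady-state peak Cmax,ss = C₀·R = 24 × 4/3 ≈ 32.000 mg/L.
Peak 32.0 mg/L vs MTC 44 mg/L: below toxic threshold.

32.0 mg/L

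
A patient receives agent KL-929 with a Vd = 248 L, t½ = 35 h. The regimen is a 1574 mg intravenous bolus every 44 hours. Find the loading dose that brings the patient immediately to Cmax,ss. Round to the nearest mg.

f = (1/2)^(44/35) ≈ 0.418372; accumulation ratio R = 1/(1−f) ≈ 1.71931.
Loading dose to hit Cmax,ss on first dose: D_load = D_maint·R ≈ 1574 × 1.71931 ≈ 2706.19 mg.

2706 mg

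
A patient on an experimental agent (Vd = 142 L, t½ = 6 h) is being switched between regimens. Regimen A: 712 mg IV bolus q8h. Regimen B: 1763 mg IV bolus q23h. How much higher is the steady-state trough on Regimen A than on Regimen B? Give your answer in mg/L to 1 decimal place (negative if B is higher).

Regimen A: f = (1/2)^(8/6) ≈ 0.3969; Cmin,ss = (712/142)·f/(1−f) ≈ 3.300 mg/L.
Regimen B: f = (1/2)^(23/6) ≈ 0.0702; Cmin,ss = (1763/142)·f/(1−f) ≈ 0.937 mg/L.
Difference ≈ 3.300 − 0.937 ≈ 2.363 mg/L.

2.4 mg/L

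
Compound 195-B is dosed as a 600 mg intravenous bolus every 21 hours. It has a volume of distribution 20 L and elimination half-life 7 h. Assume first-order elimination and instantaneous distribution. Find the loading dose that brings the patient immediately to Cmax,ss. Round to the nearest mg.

f = (1/2)^(21/7) ≈ 0.125000; accumulation ratio R = 1/(1−f) ≈ 1.14286.
Loading dose to hit Cmax,ss on first dose: D_load = D_maint·R ≈ 600 × 1.14286 ≈ 685.72 mg.

686 mg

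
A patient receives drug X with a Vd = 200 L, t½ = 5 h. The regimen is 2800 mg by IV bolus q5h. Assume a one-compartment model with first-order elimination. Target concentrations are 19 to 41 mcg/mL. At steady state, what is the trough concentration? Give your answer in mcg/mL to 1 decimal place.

τ = 5 h = 1 half-life, so f = (1/2)^1 = 0.5.
At steady state, R = 1/(1 − 0.5) = 2/1.
Single-dose peak C₀ = D/Vd = 2800/200 = 14 mcg/mL.
Steady-state peak Cmax,ss = C₀·R = 14 × 2/1 ≈ 28.000 mcg/mL.
Steady-state trough Cmin,ss = Cmax,ss·f ≈ 28.000 × 0.5 ≈ 14.000 mcg/mL.
Trough 14.0 mcg/mL vs MEC 19 mcg/mL: subtherapeutic.

14.0 mcg/mL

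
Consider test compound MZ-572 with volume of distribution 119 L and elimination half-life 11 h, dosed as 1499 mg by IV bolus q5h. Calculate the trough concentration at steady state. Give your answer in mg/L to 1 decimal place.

Over one 5-h interval, 5/11 ≈ 0.45455 half-lives elapse, leaving f ≈ 0.7297 of each dose.
Accumulation ratio R = 1/(1 − f) ≈ 1/0.2703 ≈ 3.6996.
Single-dose peak C₀ = D/Vd = 1499/119 ≈ 12.597 mg/L.
Steady-state peak Cmax,ss = C₀·R ≈ 12.597 × 3.6996 ≈ 46.604 mg/L.
One interval later, Cmin,ss = Cmax,ss·e^(−kτ) ≈ 46.604 × 0.7297 ≈ 34.007 mg/L.

34.0 mg/L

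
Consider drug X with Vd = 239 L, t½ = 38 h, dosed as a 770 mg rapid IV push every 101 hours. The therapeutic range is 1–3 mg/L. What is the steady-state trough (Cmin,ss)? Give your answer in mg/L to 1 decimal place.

Over one 101-h interval, 101/38 ≈ 2.6579 half-lives elapse, leaving f ≈ 0.1585 of each dose.
Accumulation ratio R = 1/(1 − f) ≈ 1/0.8415 ≈ 1.1884.
Single-dose peak C₀ = D/Vd = 770/239 ≈ 3.222 mg/L.
Cmax,ss = C₀/(1 − f) ≈ 3.222/0.8415 ≈ 3.829 mg/L.
Steady-state trough Cmin,ss = Cmax,ss·f ≈ 3.829 × 0.1585 ≈ 0.607 mg/L.
Trough 0.6 mg/L vs MEC 1 mg/L: subtherapeutic.

0.6 mg/L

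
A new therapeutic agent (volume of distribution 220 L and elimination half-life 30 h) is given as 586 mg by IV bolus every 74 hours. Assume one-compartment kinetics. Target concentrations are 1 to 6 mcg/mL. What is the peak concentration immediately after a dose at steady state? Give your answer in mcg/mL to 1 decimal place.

k = ln2/t½ = ln2/30 ≈ 0.023105 h⁻¹; fraction remaining f = e^(−kτ) = e^(−0.023105×74) ≈ 0.1809.
At steady state, accumulation factor R = 1/(1 − e^(−kτ)) ≈ 1.2209.
Single-dose peak C₀ = D/Vd = 586/220 ≈ 2.664 mcg/mL.
Cmax,ss = C₀/(1 − f) ≈ 2.664/0.8191 ≈ 3.252 mcg/mL.
Peak 3.3 mcg/mL vs MTC 6 mcg/mL: below toxic threshold.

3.3 mcg/mL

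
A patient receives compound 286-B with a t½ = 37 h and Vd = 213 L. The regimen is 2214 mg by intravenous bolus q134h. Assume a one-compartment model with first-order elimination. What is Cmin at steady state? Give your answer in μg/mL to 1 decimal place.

Over one 134-h interval, 134/37 ≈ 3.6216 half-lives elapse, leaving f ≈ 0.0812 of each dose.
Accumulation ratio R = 1/(1 − f) ≈ 1/0.9188 ≈ 1.0884.
Single-dose peak C₀ = D/Vd = 2214/213 ≈ 10.394 μg/mL.
Cmax,ss = C₀/(1 − f) ≈ 10.394/0.9188 ≈ 11.313 μg/mL.
One interval later, Cmin,ss = Cmax,ss·e^(−kτ) ≈ 11.313 × 0.0812 ≈ 0.919 μg/mL.

0.9 μg/mL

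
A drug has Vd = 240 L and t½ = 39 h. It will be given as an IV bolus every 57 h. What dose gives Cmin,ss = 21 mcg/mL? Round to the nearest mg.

8840 mg

τ/t½ = 57/39 ≈ 1.4615, so f = (1/2)^(57/39) ≈ 0.363106.
Cmin,ss = (D/Vd)·f/(1−f), so D = Cmin,ss·Vd·(1−f)/f.
D = 21 × 240 × (1−f)/f ≈ 21 × 240 × 1.75402 ≈ 8840.26 mg.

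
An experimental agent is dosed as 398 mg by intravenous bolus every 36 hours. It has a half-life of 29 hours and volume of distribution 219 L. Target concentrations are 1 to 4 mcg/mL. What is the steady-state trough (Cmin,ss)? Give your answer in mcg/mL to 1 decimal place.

τ/t½ = 36/29 ≈ 1.2414, so fraction remaining f = (1/2)^(36/29) ≈ 0.4230.
At steady state, accumulation factor R = 1/(1 − e^(−kτ)) ≈ 1.7331.
Each bolus raises the concentration by D/Vd = 398/219 ≈ 1.817 mcg/mL.
Cmax,ss = C₀/(1 − f) ≈ 1.817/0.5770 ≈ 3.149 mcg/mL.
One interval later, Cmin,ss = Cmax,ss·e^(−kτ) ≈ 3.149 × 0.4230 ≈ 1.332 mcg/mL.
Trough 1.3 mcg/mL vs MEC 1 mcg/mL: adequate.

1.3 mcg/mL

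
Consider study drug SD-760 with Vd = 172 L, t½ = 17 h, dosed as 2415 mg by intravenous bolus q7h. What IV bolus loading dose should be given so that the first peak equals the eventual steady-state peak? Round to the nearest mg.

f = (1/2)^(7/17) ≈ 0.751703; accumulation ratio R = 1/(1−f) ≈ 4.02743.
Loading dose to hit Cmax,ss on first dose: D_load = D_maint·R ≈ 2415 × 4.02743 ≈ 9726.24 mg.

9726 mg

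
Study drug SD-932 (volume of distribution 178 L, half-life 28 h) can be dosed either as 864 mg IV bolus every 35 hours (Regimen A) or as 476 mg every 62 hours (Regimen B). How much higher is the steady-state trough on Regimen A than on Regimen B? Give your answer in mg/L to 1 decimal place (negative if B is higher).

Regimen A: f = (1/2)^(35/28) ≈ 0.4204; Cmin,ss = (864/178)·f/(1−f) ≈ 3.521 mg/L.
Regimen B: f = (1/2)^(62/28) ≈ 0.2155; Cmin,ss = (476/178)·f/(1−f) ≈ 0.735 mg/L.
Difference ≈ 3.521 − 0.735 ≈ 2.786 mg/L.

2.8 mg/L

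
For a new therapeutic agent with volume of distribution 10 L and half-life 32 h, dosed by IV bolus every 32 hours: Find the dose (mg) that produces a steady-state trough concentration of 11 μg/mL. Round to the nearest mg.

τ/t½ = 32/32 ≈ 1, so f = (1/2)^(32/32) ≈ 0.500000.
Cmin,ss = (D/Vd)·f/(1−f), so D = Cmin,ss·Vd·(1−f)/f.
D = 11 × 10 × (1−f)/f ≈ 11 × 10 × 1.00000 ≈ 110.00 mg.

110 mg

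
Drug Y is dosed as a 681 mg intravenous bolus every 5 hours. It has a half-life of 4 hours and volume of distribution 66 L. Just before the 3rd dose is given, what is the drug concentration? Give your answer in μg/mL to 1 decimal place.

6.2 μg/mL

f = (1/2)^(τ/t½) = (1/2)^(5/4) ≈ 0.4204.
C₀ = D/Vd = 681/66 ≈ 10.318 μg/mL.
Before the 3rd dose, 2 doses have been given. Superposition: Cmin = C₀·(f + f²).
≈ 10.318 × (0.4204 + 0.1767) ≈ 10.318 × 0.5971 ≈ 6.161 μg/mL.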